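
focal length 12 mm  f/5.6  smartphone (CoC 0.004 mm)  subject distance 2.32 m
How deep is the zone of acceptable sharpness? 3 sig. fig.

1.91 m

Hyperfocal distance H = f²/(N·c) + f = 12²/(5.6 × 0.004) + 12 = 144/0.0224 + 12 ≈ 6440.6 mm ≈ 6.441 m.
Near limit Dn = s·(H − f)/(H + s − 2f) = 2320 × (6440.6 − 12) / (6440.6 + 2320 − 2 × 12) = 2320 × 6428.6 / 8736.6 ≈ 1707.1 mm.
Far limit Df = s·(H − f)/(H − s) = 2320 × (6440.6 − 12) / (6440.6 − 2320) = 2320 × 6428.6 / 4120.6 ≈ 3619.5 mm.
Depth of field = Df − Dn = 3619.5 − 1707.1 ≈ 1912.4 mm ≈ 1.91 m.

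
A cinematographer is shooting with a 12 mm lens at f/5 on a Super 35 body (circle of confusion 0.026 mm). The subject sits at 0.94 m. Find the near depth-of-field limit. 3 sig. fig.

Hyperfocal distance H = f²/(N·c) + f = 12²/(5 × 0.026) + 12 = 144/0.13 + 12 ≈ 1119.7 mm ≈ 1.120 m.
Near limit Dn = s·(H − f)/(H + s − 2f) = 940 × (1119.7 − 12) / (1119.7 + 940 − 2 × 12) = 940 × 1107.7 / 2035.7 ≈ 511.49 mm ≈ 0.511 m.

0.511 m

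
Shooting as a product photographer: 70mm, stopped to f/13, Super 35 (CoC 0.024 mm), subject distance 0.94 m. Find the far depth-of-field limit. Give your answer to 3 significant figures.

0.995 m

Hyperfocal distance H = f²/(N·c) + f = 70²/(13 × 0.024) + 70 = 4900/0.312 + 70 ≈ 15775.1 mm ≈ 15.78 m.
Far limit Df = s·(H − f)/(H − s) = 940 × (15775.1 − 70) / (15775.1 − 940) = 940 × 15705.1 / 14835.1 ≈ 995.13 mm ≈ 0.995 m.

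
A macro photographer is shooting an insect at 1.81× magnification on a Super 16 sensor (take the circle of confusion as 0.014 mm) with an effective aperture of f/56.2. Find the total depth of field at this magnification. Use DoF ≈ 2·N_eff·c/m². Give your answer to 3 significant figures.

0.480 mm

At magnification m, DoF ≈ 2·N_eff·c/m² = 2 × 56.2 × 0.014 / 1.81² = 1.574 / 3.276 ≈ 0.48 mm.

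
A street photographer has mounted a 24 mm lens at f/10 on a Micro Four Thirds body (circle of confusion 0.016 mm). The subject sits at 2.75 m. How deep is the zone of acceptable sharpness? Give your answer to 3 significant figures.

Hyperfocal distance H = f²/(N·c) + f = 24²/(10 × 0.016) + 24 = 576/0.16 + 24 ≈ 3624.0 mm ≈ 3.624 m.
Near limit Dn = s·(H − f)/(H + s − 2f) = 2750 × (3624.0 − 24) / (3624.0 + 2750 − 2 × 24) = 2750 × 3600.0 / 6326.0 ≈ 1565.0 mm.
Far limit Df = s·(H − f)/(H − s) = 2750 × (3624.0 − 24) / (3624.0 − 2750) = 2750 × 3600.0 / 874.0 ≈ 11327.2 mm.
Depth of field = Df − Dn = 11327.2 − 1565.0 ≈ 9762.2 mm ≈ 9.76 m.

9.76 m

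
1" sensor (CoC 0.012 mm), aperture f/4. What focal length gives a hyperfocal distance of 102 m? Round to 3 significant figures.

From H = f²/(N·c) + f, with f ≪ H: f ≈ √(H·N·c) = √(102000 × 4 × 0.012) = √4896.0 ≈ 69.97 mm.
Exact: f² + N·c·f − N·c·H = 0 ⇒ f = (−N·c + √((N·c)² + 4·N·c·H))/2 = (−0.048 + √19584)/2 ≈ 69.947 mm ≈ 69.9 mm.

69.9 mm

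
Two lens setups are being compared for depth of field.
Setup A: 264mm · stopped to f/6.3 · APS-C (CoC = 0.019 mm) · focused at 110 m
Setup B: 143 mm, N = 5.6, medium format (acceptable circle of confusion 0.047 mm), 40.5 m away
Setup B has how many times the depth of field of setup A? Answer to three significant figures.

Setup A: H = 264²/(6.3×0.019) + 264 ≈ 582519.6 mm; DoF = Df − Dn = 135546 − 92556 ≈ 42990 mm.
Setup B: H = 143²/(5.6×0.047) + 143 ≈ 77836.8 mm; DoF = Df − Dn = 84276 − 26655 ≈ 57621 mm.
Ratio = 57621 / 42990 ≈ 1.34.

1.34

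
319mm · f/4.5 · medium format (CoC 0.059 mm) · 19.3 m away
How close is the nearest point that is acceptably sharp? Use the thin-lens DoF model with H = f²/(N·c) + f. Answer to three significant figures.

Hyperfocal distance H = f²/(N·c) + f = 319²/(4.5 × 0.059) + 319 = 101761/0.2655 + 319 ≈ 383599.6 mm ≈ 383.6 m.
Near limit Dn = s·(H − f)/(H + s − 2f) = 19300 × (383599.6 − 319) / (383599.6 + 19300 − 2 × 319) = 19300 × 383280.6 / 402261.6 ≈ 18389 mm ≈ 18.4 m.

18.4 m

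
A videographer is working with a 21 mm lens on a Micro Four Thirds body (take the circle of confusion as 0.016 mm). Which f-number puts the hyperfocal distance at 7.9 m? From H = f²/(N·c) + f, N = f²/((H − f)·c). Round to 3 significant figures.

Rearrange H = f²/(N·c) + f for N: N = f² / ((H − f)·c).
N = 21² / ((7900 − 21) × 0.016) = 441 / 126.1 ≈ 3.50.

f/3.50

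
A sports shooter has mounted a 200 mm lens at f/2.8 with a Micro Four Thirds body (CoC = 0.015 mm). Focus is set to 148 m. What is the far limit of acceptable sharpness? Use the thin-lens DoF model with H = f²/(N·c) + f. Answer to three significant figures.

175 m

Hyperfocal distance H = f²/(N·c) + f = 200²/(2.8 × 0.015) + 200 = 40000/0.042 + 200 ≈ 952581.0 mm ≈ 952.6 m.
Far limit Df = s·(H − f)/(H − s) = 148000 × (952581.0 − 200) / (952581.0 − 148000) = 148000 × 952381.0 / 804581.0 ≈ 175187 mm ≈ 175 m.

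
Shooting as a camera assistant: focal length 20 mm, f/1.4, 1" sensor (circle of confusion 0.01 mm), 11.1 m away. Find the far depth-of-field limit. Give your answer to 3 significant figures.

Hyperfocal distance H = f²/(N·c) + f = 20²/(1.4 × 0.01) + 20 = 400/0.014 + 20 ≈ 28591.4 mm ≈ 28.59 m.
Far limit Df = s·(H − f)/(H − s) = 11100 × (28591.4 − 20) / (28591.4 − 11100) = 11100 × 28571.4 / 17491.4 ≈ 18131 mm ≈ 18.1 m.

18.1 m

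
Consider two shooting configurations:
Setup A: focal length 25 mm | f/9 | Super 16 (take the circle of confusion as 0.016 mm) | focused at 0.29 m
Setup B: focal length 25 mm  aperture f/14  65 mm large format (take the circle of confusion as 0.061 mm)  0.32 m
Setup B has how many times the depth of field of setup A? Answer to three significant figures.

8.67

Setup A: H = 25²/(9×0.016) + 25 ≈ 4365.3 mm; DoF = Df − Dn = 308.858 − 273.313 ≈ 35.545 mm.
Setup B: H = 25²/(14×0.061) + 25 ≈ 756.9 mm; DoF = Df − Dn = 536.09 − 228.07 ≈ 308.02 mm.
Ratio = 308.02 / 35.545 ≈ 8.67.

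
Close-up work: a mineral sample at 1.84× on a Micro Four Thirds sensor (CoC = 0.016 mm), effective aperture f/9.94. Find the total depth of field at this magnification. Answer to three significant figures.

0.0940 mm

At magnification m, DoF ≈ 2·N_eff·c/m² = 2 × 9.94 × 0.016 / 1.84² = 0.3181 / 3.386 ≈ 0.094 mm.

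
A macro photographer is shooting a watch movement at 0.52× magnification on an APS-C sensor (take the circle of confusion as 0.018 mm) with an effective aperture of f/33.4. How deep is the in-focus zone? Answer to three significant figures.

4.45 mm

At magnification m, DoF ≈ 2·N_eff·c/m² = 2 × 33.4 × 0.018 / 0.52² = 1.202 / 0.2704 ≈ 4.45 mm.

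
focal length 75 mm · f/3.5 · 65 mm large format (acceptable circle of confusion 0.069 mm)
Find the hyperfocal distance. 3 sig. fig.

23.4 m

Hyperfocal distance H = f²/(N·c) + f = 75²/(3.5 × 0.069) + 75 = 5625/0.2415 + 75 ≈ 23366.9 mm ≈ 23.4 m.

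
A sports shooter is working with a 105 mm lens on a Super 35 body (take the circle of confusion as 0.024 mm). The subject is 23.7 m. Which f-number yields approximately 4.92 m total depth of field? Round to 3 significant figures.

f/2.00

Write h = H − f = f²/(N·c). The thin-lens limits are Dn = s·h/(h + (s−f)) and Df = s·h/(h − (s−f)), so DoF = Df − Dn = 2·s·(s−f)·h / (h² − (s−f)²).
That is a quadratic in h: DoF·h² − 2·s·(s−f)·h − DoF·(s−f)² = 0 ⇒ h = (s−f)·(s + √(s² + DoF²)) / DoF = 23595 × (23700 + √(23700² + 4920²)) / 4920 = 23595 × (23700 + 24205.3) / 4920 ≈ 229741 mm.
Then N = f²/(c·h) = 105² / (0.024 × 229741) = 11025 / 5513.8 ≈ 2.00.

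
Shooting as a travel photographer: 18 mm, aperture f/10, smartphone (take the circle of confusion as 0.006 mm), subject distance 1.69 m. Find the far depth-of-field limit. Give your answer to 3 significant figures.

2.45 m

Hyperfocal distance H = f²/(N·c) + f = 18²/(10 × 0.006) + 18 = 324/0.06 + 18 ≈ 5418.0 mm ≈ 5.418 m.
Far limit Df = s·(H − f)/(H − s) = 1690 × (5418.0 − 18) / (5418.0 − 1690) = 1690 × 5400.0 / 3728.0 ≈ 2448.0 mm ≈ 2.45 m.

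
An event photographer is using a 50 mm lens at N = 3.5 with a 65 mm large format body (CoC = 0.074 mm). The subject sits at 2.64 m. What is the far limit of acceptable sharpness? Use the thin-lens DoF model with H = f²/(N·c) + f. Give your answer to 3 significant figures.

3.61 m

Hyperfocal distance H = f²/(N·c) + f = 50²/(3.5 × 0.074) + 50 = 2500/0.259 + 50 ≈ 9702.5 mm ≈ 9.703 m.
Far limit Df = s·(H − f)/(H − s) = 2640 × (9702.5 − 50) / (9702.5 − 2640) = 2640 × 9652.5 / 7062.5 ≈ 3608.2 mm ≈ 3.61 m.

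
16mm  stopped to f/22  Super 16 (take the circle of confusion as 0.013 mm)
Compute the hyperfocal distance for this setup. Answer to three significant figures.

0.911 m

Hyperfocal distance H = f²/(N·c) + f = 16²/(22 × 0.013) + 16 = 256/0.286 + 16 ≈ 911.1 mm ≈ 0.911 m.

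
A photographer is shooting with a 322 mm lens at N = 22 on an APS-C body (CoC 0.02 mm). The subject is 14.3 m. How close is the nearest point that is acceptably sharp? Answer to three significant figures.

Hyperfocal distance H = f²/(N·c) + f = 322²/(22 × 0.02) + 322 = 103684/0.44 + 322 ≈ 235967.5 mm ≈ 236.0 m.
Near limit Dn = s·(H − f)/(H + s − 2f) = 14300 × (235967.5 − 322) / (235967.5 + 14300 − 2 × 322) = 14300 × 235645.5 / 249623.5 ≈ 13499 mm ≈ 13.5 m.

13.5 m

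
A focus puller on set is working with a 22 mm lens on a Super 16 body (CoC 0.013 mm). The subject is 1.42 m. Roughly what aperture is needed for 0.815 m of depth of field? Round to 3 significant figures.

f/7.10

Write h = H − f = f²/(N·c). The thin-lens limits are Dn = s·h/(h + (s−f)) and Df = s·h/(h − (s−f)), so DoF = Df − Dn = 2·s·(s−f)·h / (h² − (s−f)²).
That is a quadratic in h: DoF·h² − 2·s·(s−f)·h − DoF·(s−f)² = 0 ⇒ h = (s−f)·(s + √(s² + DoF²)) / DoF = 1398 × (1420 + √(1420² + 815²)) / 815 = 1398 × (1420 + 1637.26) / 815 ≈ 5244.2 mm.
Then N = f²/(c·h) = 22² / (0.013 × 5244.2) = 484 / 68.175 ≈ 7.10.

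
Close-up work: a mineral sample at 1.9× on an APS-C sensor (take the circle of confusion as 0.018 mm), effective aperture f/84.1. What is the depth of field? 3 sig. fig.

At magnification m, DoF ≈ 2·N_eff·c/m² = 2 × 84.1 × 0.018 / 1.9² = 3.028 / 3.61 ≈ 0.839 mm.

0.839 mm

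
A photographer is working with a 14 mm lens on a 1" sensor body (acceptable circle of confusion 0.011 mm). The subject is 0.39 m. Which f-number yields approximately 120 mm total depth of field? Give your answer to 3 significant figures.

f/7.13

Write h = H − f = f²/(N·c). The thin-lens limits are Dn = s·h/(h + (s−f)) and Df = s·h/(h − (s−f)), so DoF = Df − Dn = 2·s·(s−f)·h / (h² − (s−f)²).
That is a quadratic in h: DoF·h² − 2·s·(s−f)·h − DoF·(s−f)² = 0 ⇒ h = (s−f)·(s + √(s² + DoF²)) / DoF = 376 × (390 + √(390² + 120²)) / 120 = 376 × (390 + 408.044) / 120 ≈ 2500.5 mm.
Then N = f²/(c·h) = 14² / (0.011 × 2500.5) = 196 / 27.506 ≈ 7.13.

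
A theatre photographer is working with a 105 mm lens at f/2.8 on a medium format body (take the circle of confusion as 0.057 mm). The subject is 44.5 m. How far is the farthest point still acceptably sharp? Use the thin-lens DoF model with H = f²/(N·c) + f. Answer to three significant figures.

Hyperfocal distance H = f²/(N·c) + f = 105²/(2.8 × 0.057) + 105 = 11025/0.1596 + 105 ≈ 69183.9 mm ≈ 69.18 m.
Far limit Df = s·(H − f)/(H − s) = 44500 × (69183.9 − 105) / (69183.9 − 44500) = 44500 × 69078.9 / 24683.9 ≈ 124535 mm ≈ 125 m.

125 m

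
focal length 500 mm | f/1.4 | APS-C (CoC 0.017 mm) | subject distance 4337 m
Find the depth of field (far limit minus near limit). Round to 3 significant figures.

Hyperfocal distance H = f²/(N·c) + f = 500²/(1.4 × 0.017) + 500 = 250000/0.0238 + 500 ≈ 10504701.7 mm ≈ 10505 m.
Near limit Dn = s·(H − f)/(H + s − 2f) = 4337000 × (10504701.7 − 500) / (10504701.7 + 4337000 − 2 × 500) = 4337000 × 10504201.7 / 14840701.7 ≈ 3069715 mm.
Far limit Df = s·(H − f)/(H − s) = 4337000 × (10504701.7 − 500) / (10504701.7 − 4337000) = 4337000 × 10504201.7 / 6167701.7 ≈ 7386337 mm.
Depth of field = Df − Dn = 7386337 − 3069715 ≈ 4316622 mm ≈ 4320 m.

4320 m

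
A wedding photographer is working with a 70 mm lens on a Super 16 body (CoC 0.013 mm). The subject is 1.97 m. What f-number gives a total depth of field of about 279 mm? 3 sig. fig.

Write h = H − f = f²/(N·c). The thin-lens limits are Dn = s·h/(h + (s−f)) and Df = s·h/(h − (s−f)), so DoF = Df − Dn = 2·s·(s−f)·h / (h² − (s−f)²).
That is a quadratic in h: DoF·h² − 2·s·(s−f)·h − DoF·(s−f)² = 0 ⇒ h = (s−f)·(s + √(s² + DoF²)) / DoF = 1900 × (1970 + √(1970² + 279²)) / 279 = 1900 × (1970 + 1989.66) / 279 ≈ 26965 mm.
Then N = f²/(c·h) = 70² / (0.013 × 26965) = 4900 / 350.55 ≈ 14.

f/14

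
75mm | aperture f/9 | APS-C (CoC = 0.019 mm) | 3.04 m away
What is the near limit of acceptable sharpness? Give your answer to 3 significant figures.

Hyperfocal distance H = f²/(N·c) + f = 75²/(9 × 0.019) + 75 = 5625/0.171 + 75 ≈ 32969.7 mm ≈ 32.97 m.
Near limit Dn = s·(H − f)/(H + s − 2f) = 3040 × (32969.7 − 75) / (32969.7 + 3040 − 2 × 75) = 3040 × 32894.7 / 35859.7 ≈ 2788.6 mm ≈ 2.79 m.

2.79 m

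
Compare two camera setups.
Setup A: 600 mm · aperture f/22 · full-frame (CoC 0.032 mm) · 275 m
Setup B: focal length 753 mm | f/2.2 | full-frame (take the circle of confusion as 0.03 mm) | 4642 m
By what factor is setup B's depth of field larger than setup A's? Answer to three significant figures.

17.1

Setup A: H = 600²/(22×0.032) + 600 ≈ 511963.6 mm; DoF = Df − Dn = 593445 − 178966 ≈ 414479 mm.
Setup B: H = 753²/(2.2×0.03) + 753 ≈ 8591798.5 mm; DoF = Df − Dn = 10096625 − 3013811 ≈ 7082814 mm.
Ratio = 7082814 / 414479 ≈ 17.1.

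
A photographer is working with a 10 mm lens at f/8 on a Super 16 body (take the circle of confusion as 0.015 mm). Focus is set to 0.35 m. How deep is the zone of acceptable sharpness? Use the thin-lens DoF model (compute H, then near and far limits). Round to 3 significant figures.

Hyperfocal distance H = f²/(N·c) + f = 10²/(8 × 0.015) + 10 = 100/0.12 + 10 ≈ 843.3 mm ≈ 0.843 m.
Near limit Dn = s·(H − f)/(H + s − 2f) = 350 × (843.3 − 10) / (843.3 + 350 − 2 × 10) = 350 × 833.3 / 1173.3 ≈ 248.58 mm.
Far limit Df = s·(H − f)/(H − s) = 350 × (843.3 − 10) / (843.3 − 350) = 350 × 833.3 / 493.3 ≈ 591.22 mm.
Depth of field = Df − Dn = 591.22 − 248.58 ≈ 342.64 mm.

343 mm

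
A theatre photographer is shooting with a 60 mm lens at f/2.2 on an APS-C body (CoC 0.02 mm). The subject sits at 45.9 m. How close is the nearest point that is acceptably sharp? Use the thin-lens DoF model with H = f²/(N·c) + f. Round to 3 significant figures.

29.4 m

Hyperfocal distance H = f²/(N·c) + f = 60²/(2.2 × 0.02) + 60 = 3600/0.044 + 60 ≈ 81878.2 mm ≈ 81.88 m.
Near limit Dn = s·(H − f)/(H + s − 2f) = 45900 × (81878.2 − 60) / (81878.2 + 45900 − 2 × 60) = 45900 × 81818.2 / 127658.2 ≈ 29418 mm ≈ 29.4 m.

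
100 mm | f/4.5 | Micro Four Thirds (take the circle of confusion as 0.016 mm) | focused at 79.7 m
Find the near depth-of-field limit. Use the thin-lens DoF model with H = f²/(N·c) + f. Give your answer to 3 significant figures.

Hyperfocal distance H = f²/(N·c) + f = 100²/(4.5 × 0.016) + 100 = 10000/0.072 + 100 ≈ 138988.9 mm ≈ 139.0 m.
Near limit Dn = s·(H − f)/(H + s − 2f) = 79700 × (138988.9 − 100) / (138988.9 + 79700 − 2 × 100) = 79700 × 138888.9 / 218488.9 ≈ 50664 mm ≈ 50.7 m.

50.7 m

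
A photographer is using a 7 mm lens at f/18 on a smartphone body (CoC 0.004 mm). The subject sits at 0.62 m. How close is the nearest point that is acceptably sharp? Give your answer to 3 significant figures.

Hyperfocal distance H = f²/(N·c) + f = 7²/(18 × 0.004) + 7 = 49/0.072 + 7 ≈ 687.6 mm ≈ 0.688 m.
Near limit Dn = s·(H − f)/(H + s − 2f) = 620 × (687.6 − 7) / (687.6 + 620 − 2 × 7) = 620 × 680.6 / 1293.6 ≈ 326.19 mm.

326 mm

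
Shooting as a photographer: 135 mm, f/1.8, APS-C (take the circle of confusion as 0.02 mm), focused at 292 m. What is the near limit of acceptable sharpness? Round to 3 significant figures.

Hyperfocal distance H = f²/(N·c) + f = 135²/(1.8 × 0.02) + 135 = 18225/0.036 + 135 ≈ 506385.0 mm ≈ 506.4 m.
Near limit Dn = s·(H − f)/(H + s − 2f) = 292000 × (506385.0 − 135) / (506385.0 + 292000 − 2 × 135) = 292000 × 506250.0 / 798115.0 ≈ 185218 mm ≈ 185 m.

185 m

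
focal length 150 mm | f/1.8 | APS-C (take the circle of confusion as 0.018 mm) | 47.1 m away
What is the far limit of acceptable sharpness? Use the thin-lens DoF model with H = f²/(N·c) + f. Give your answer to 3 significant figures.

Hyperfocal distance H = f²/(N·c) + f = 150²/(1.8 × 0.018) + 150 = 22500/0.0324 + 150 ≈ 694594.4 mm ≈ 694.6 m.
Far limit Df = s·(H − f)/(H − s) = 47100 × (694594.4 − 150) / (694594.4 − 47100) = 47100 × 694444.4 / 647494.4 ≈ 50515 mm ≈ 50.5 m.

50.5 m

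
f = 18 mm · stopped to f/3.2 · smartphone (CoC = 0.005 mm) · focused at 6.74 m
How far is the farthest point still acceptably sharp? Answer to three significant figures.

Hyperfocal distance H = f²/(N·c) + f = 18²/(3.2 × 0.005) + 18 = 324/0.016 + 18 ≈ 20268.0 mm ≈ 20.27 m.
Far limit Df = s·(H − f)/(H − s) = 6740 × (20268.0 − 18) / (20268.0 − 6740) = 6740 × 20250.0 / 13528.0 ≈ 10089 mm ≈ 10.1 m.

10.1 m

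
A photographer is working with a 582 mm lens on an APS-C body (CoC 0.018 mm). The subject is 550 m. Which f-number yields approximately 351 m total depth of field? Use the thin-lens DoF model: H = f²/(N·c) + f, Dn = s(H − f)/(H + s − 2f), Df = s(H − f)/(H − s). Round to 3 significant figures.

f/10

Write h = H − f = f²/(N·c). The thin-lens limits are Dn = s·h/(h + (s−f)) and Df = s·h/(h − (s−f)), so DoF = Df − Dn = 2·s·(s−f)·h / (h² − (s−f)²).
That is a quadratic in h: DoF·h² − 2·s·(s−f)·h − DoF·(s−f)² = 0 ⇒ h = (s−f)·(s + √(s² + DoF²)) / DoF = 549418 × (550000 + √(550000² + 351000²)) / 351000 = 549418 × (550000 + 652458) / 351000 ≈ 1882199 mm.
Then N = f²/(c·h) = 582² / (0.018 × 1882199) = 338724 / 33880 ≈ 10.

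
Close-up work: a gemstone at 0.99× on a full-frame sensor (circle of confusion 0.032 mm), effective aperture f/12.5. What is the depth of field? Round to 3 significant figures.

At magnification m, DoF ≈ 2·N_eff·c/m² = 2 × 12.5 × 0.032 / 0.99² = 0.8 / 0.9801 ≈ 0.816 mm.

0.816 mm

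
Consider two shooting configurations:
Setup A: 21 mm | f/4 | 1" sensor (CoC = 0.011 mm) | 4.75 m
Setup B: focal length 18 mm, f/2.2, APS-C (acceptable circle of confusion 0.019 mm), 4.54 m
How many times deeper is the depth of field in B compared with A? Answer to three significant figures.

1.39

Setup A: H = 21²/(4×0.011) + 21 ≈ 10043.7 mm; DoF = Df − Dn = 8993.3 − 3227.3 ≈ 5766.0 mm.
Setup B: H = 18²/(2.2×0.019) + 18 ≈ 7769.2 mm; DoF = Df − Dn = 10897.6 − 2867.3 ≈ 8030.3 mm.
Ratio = 8030.3 / 5766.0 ≈ 1.39.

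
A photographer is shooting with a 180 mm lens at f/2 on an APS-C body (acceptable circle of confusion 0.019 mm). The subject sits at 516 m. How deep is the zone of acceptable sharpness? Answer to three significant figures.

Hyperfocal distance H = f²/(N·c) + f = 180²/(2 × 0.019) + 180 = 32400/0.038 + 180 ≈ 852811.6 mm ≈ 852.8 m.
Near limit Dn = s·(H − f)/(H + s − 2f) = 516000 × (852811.6 − 180) / (852811.6 + 516000 − 2 × 180) = 516000 × 852631.6 / 1368451.6 ≈ 321501 mm.
Far limit Df = s·(H − f)/(H − s) = 516000 × (852811.6 − 180) / (852811.6 − 516000) = 516000 × 852631.6 / 336811.6 ≈ 1306243 mm.
Depth of field = Df − Dn = 1306243 − 321501 ≈ 984742 mm ≈ 985 m.

985 m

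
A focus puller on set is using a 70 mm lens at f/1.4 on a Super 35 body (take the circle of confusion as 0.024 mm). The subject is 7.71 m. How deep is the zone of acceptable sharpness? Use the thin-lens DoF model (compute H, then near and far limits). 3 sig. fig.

Hyperfocal distance H = f²/(N·c) + f = 70²/(1.4 × 0.024) + 70 = 4900/0.0336 + 70 ≈ 145903.3 mm ≈ 145.9 m.
Near limit Dn = s·(H − f)/(H + s − 2f) = 7710 × (145903.3 − 70) / (145903.3 + 7710 − 2 × 70) = 7710 × 145833.3 / 153473.3 ≈ 7326.19 mm.
Far limit Df = s·(H − f)/(H − s) = 7710 × (145903.3 − 70) / (145903.3 − 7710) = 7710 × 145833.3 / 138193.3 ≈ 8136.25 mm.
Depth of field = Df − Dn = 8136.25 − 7326.19 ≈ 810.06 mm ≈ 0.810 m.

0.810 m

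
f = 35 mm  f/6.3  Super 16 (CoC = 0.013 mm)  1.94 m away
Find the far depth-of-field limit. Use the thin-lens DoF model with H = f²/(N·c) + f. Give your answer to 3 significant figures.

Hyperfocal distance H = f²/(N·c) + f = 35²/(6.3 × 0.013) + 35 = 1225/0.0819 + 35 ≈ 14992.3 mm ≈ 14.99 m.
Far limit Df = s·(H − f)/(H − s) = 1940 × (14992.3 − 35) / (14992.3 − 1940) = 1940 × 14957.3 / 13052.3 ≈ 2223.1 mm ≈ 2.22 m.

2.22 m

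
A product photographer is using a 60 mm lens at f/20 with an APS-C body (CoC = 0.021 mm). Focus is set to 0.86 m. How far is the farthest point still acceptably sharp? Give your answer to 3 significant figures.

Hyperfocal distance H = f²/(N·c) + f = 60²/(20 × 0.021) + 60 = 3600/0.42 + 60 ≈ 8631.4 mm ≈ 8.631 m.
Far limit Df = s·(H − f)/(H − s) = 860 × (8631.4 − 60) / (8631.4 − 860) = 860 × 8571.4 / 7771.4 ≈ 948.53 mm ≈ 0.949 m.

0.949 m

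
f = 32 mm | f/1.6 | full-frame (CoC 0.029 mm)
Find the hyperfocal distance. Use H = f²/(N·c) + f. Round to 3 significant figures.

22.1 m

Hyperfocal distance H = f²/(N·c) + f = 32²/(1.6 × 0.029) + 32 = 1024/0.0464 + 32 ≈ 22101.0 mm ≈ 22.1 m.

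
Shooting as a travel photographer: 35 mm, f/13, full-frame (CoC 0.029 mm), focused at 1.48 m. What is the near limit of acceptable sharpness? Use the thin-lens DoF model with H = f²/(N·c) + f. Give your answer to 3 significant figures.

Hyperfocal distance H = f²/(N·c) + f = 35²/(13 × 0.029) + 35 = 1225/0.377 + 35 ≈ 3284.3 mm ≈ 3.284 m.
Near limit Dn = s·(H − f)/(H + s − 2f) = 1480 × (3284.3 − 35) / (3284.3 + 1480 − 2 × 35) = 1480 × 3249.3 / 4694.3 ≈ 1024.4 mm ≈ 1.02 m.

1.02 m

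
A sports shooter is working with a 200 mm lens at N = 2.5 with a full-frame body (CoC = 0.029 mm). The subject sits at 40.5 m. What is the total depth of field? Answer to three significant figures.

Hyperfocal distance H = f²/(N·c) + f = 200²/(2.5 × 0.029) + 200 = 40000/0.0725 + 200 ≈ 551924.1 mm ≈ 551.9 m.
Near limit Dn = s·(H − f)/(H + s − 2f) = 40500 × (551924.1 − 200) / (551924.1 + 40500 − 2 × 200) = 40500 × 551724.1 / 592024.1 ≈ 37743.1 mm.
Far limit Df = s·(H − f)/(H − s) = 40500 × (551924.1 − 200) / (551924.1 − 40500) = 40500 × 551724.1 / 511424.1 ≈ 43691.4 mm.
Depth of field = Df − Dn = 43691.4 − 37743.1 ≈ 5948.3 mm ≈ 5.95 m.

5.95 m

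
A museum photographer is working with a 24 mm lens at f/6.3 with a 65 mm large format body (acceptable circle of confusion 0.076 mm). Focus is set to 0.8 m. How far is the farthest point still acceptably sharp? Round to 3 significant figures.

2.25 m

Hyperfocal distance H = f²/(N·c) + f = 24²/(6.3 × 0.076) + 24 = 576/0.4788 + 24 ≈ 1227.0 mm ≈ 1.227 m.
Far limit Df = s·(H − f)/(H − s) = 800 × (1227.0 − 24) / (1227.0 − 800) = 800 × 1203.0 / 427.0 ≈ 2253.8 mm ≈ 2.25 m.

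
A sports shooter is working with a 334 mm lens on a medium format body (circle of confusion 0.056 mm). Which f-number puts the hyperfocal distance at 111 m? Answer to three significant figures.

Rearrange H = f²/(N·c) + f for N: N = f² / ((H − f)·c).
N = 334² / ((111000 − 334) × 0.056) = 111556 / 6197 ≈ 18.

f/18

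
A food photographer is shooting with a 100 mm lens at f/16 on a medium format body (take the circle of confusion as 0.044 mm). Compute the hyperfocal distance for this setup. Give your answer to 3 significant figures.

Hyperfocal distance H = f²/(N·c) + f = 100²/(16 × 0.044) + 100 = 10000/0.704 + 100 ≈ 14304.5 mm ≈ 14.3 m.

14.3 m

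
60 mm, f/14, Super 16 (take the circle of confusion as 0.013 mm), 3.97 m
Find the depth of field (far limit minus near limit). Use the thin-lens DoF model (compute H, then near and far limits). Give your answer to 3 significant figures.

Hyperfocal distance H = f²/(N·c) + f = 60²/(14 × 0.013) + 60 = 3600/0.182 + 60 ≈ 19840.2 mm ≈ 19.84 m.
Near limit Dn = s·(H − f)/(H + s − 2f) = 3970 × (19840.2 − 60) / (19840.2 + 3970 − 2 × 60) = 3970 × 19780.2 / 23690.2 ≈ 3314.8 mm.
Far limit Df = s·(H − f)/(H − s) = 3970 × (19840.2 − 60) / (19840.2 − 3970) = 3970 × 19780.2 / 15870.2 ≈ 4948.1 mm.
Depth of field = Df − Dn = 4948.1 − 3314.8 ≈ 1633.3 mm ≈ 1.63 m.

1.63 m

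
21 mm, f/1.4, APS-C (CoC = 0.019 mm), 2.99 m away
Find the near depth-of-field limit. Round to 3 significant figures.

Hyperfocal distance H = f²/(N·c) + f = 21²/(1.4 × 0.019) + 21 = 441/0.0266 + 21 ≈ 16599.9 mm ≈ 16.60 m.
Near limit Dn = s·(H − f)/(H + s − 2f) = 2990 × (16599.9 − 21) / (16599.9 + 2990 − 2 × 21) = 2990 × 16578.9 / 19547.9 ≈ 2535.9 mm ≈ 2.54 m.

2.54 m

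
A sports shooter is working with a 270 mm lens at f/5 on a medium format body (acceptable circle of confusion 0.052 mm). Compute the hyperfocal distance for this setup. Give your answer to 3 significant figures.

Hyperfocal distance H = f²/(N·c) + f = 270²/(5 × 0.052) + 270 = 72900/0.26 + 270 ≈ 280654.6 mm ≈ 281 m.

281 m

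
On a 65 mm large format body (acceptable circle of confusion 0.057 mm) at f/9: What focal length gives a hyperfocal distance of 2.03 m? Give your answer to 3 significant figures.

32.0 mm

From H = f²/(N·c) + f, with f ≪ H: f ≈ √(H·N·c) = √(2030 × 9 × 0.057) = √1041.4 ≈ 32.27 mm.
Exact: f² + N·c·f − N·c·H = 0 ⇒ f = (−N·c + √((N·c)² + 4·N·c·H))/2 = (−0.513 + √4165.8)/2 ≈ 32.015 mm ≈ 32.0 mm.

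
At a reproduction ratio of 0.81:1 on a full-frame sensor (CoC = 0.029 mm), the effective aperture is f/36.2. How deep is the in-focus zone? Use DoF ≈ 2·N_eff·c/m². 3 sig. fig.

At magnification m, DoF ≈ 2·N_eff·c/m² = 2 × 36.2 × 0.029 / 0.81² = 2.1 / 0.6561 ≈ 3.2 mm.

3.20 mm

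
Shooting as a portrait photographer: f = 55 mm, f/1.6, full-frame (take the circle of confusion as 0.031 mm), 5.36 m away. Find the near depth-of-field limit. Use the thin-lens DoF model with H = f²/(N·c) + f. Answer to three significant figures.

Hyperfocal distance H = f²/(N·c) + f = 55²/(1.6 × 0.031) + 55 = 3025/0.0496 + 55 ≈ 61042.9 mm ≈ 61.04 m.
Near limit Dn = s·(H − f)/(H + s − 2f) = 5360 × (61042.9 − 55) / (61042.9 + 5360 − 2 × 55) = 5360 × 60987.9 / 66292.9 ≈ 4931.1 mm ≈ 4.93 m.

4.93 m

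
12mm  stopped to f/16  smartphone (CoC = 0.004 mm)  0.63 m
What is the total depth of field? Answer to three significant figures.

Hyperfocal distance H = f²/(N·c) + f = 12²/(16 × 0.004) + 12 = 144/0.064 + 12 ≈ 2262.0 mm ≈ 2.262 m.
Near limit Dn = s·(H − f)/(H + s − 2f) = 630 × (2262.0 − 12) / (2262.0 + 630 − 2 × 12) = 630 × 2250.0 / 2868.0 ≈ 494.25 mm.
Far limit Df = s·(H − f)/(H − s) = 630 × (2262.0 − 12) / (2262.0 − 630) = 630 × 2250.0 / 1632.0 ≈ 868.57 mm.
Depth of field = Df − Dn = 868.57 − 494.25 ≈ 374.32 mm.

374 mm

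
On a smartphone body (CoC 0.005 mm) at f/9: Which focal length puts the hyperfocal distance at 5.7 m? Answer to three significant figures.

From H = f²/(N·c) + f, with f ≪ H: f ≈ √(H·N·c) = √(5700 × 9 × 0.005) = √256.50 ≈ 16.02 mm.
The +f correction barely moves this — solving exactly, f² + N·c·f − N·c·H = 0 ⇒ f = (−N·c + √((N·c)² + 4·N·c·H))/2 = (−0.045 + √1026.0)/2 ≈ 15.993 mm, so f ≈ 16.0 mm.

16.0 mm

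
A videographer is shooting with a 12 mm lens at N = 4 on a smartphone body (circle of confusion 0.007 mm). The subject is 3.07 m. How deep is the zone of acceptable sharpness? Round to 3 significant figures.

5.65 m

Hyperfocal distance H = f²/(N·c) + f = 12²/(4 × 0.007) + 12 = 144/0.028 + 12 ≈ 5154.9 mm ≈ 5.155 m.
Near limit Dn = s·(H − f)/(H + s − 2f) = 3070 × (5154.9 − 12) / (5154.9 + 3070 − 2 × 12) = 3070 × 5142.9 / 8200.9 ≈ 1925.2 mm.
Far limit Df = s·(H − f)/(H − s) = 3070 × (5154.9 − 12) / (5154.9 − 3070) = 3070 × 5142.9 / 2084.9 ≈ 7573.0 mm.
Depth of field = Df − Dn = 7573.0 − 1925.2 ≈ 5647.8 mm ≈ 5.65 m.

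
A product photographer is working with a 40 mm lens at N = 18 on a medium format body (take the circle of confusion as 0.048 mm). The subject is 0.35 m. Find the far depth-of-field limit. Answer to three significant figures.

Hyperfocal distance H = f²/(N·c) + f = 40²/(18 × 0.048) + 40 = 1600/0.864 + 40 ≈ 1891.9 mm ≈ 1.892 m.
Far limit Df = s·(H − f)/(H − s) = 350 × (1891.9 − 40) / (1891.9 − 350) = 350 × 1851.9 / 1541.9 ≈ 420.37 mm.

420 mm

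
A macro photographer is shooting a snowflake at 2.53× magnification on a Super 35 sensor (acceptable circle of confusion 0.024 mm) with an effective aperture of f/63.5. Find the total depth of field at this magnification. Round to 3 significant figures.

At magnification m, DoF ≈ 2·N_eff·c/m² = 2 × 63.5 × 0.024 / 2.53² = 3.048 / 6.401 ≈ 0.476 mm.

0.476 mm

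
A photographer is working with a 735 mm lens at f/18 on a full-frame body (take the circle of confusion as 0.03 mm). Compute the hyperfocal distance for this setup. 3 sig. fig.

Hyperfocal distance H = f²/(N·c) + f = 735²/(18 × 0.03) + 735 = 540225/0.54 + 735 ≈ 1001151.7 mm ≈ 1000 m.

1000 m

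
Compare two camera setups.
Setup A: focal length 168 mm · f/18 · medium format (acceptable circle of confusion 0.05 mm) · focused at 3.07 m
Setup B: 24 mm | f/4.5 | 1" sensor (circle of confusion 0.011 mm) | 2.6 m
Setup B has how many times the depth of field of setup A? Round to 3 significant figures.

2.11

Setup A: H = 168²/(18×0.05) + 168 ≈ 31528.0 mm; DoF = Df − Dn = 3383.06 − 2809.97 ≈ 573.09 mm.
Setup B: H = 24²/(4.5×0.011) + 24 ≈ 11660.4 mm; DoF = Df − Dn = 3339.2 − 2128.7 ≈ 1210.5 mm.
Ratio = 1210.5 / 573.09 ≈ 2.11.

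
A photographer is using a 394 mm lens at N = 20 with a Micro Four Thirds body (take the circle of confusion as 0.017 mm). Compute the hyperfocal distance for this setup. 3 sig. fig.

Hyperfocal distance H = f²/(N·c) + f = 394²/(20 × 0.017) + 394 = 155236/0.34 + 394 ≈ 456970.5 mm ≈ 457 m.

457 m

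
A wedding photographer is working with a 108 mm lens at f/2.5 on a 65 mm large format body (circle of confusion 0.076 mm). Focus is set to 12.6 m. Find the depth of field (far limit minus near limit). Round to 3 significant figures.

5.35 m

Hyperfocal distance H = f²/(N·c) + f = 108²/(2.5 × 0.076) + 108 = 11664/0.19 + 108 ≈ 61497.5 mm ≈ 61.50 m.
Near limit Dn = s·(H − f)/(H + s − 2f) = 12600 × (61497.5 − 108) / (61497.5 + 12600 − 2 × 108) = 12600 × 61389.5 / 73881.5 ≈ 10469.6 mm.
Far limit Df = s·(H − f)/(H − s) = 12600 × (61497.5 − 108) / (61497.5 − 12600) = 12600 × 61389.5 / 48897.5 ≈ 15819.0 mm.
Depth of field = Df − Dn = 15819.0 − 10469.6 ≈ 5349.4 mm ≈ 5.35 m.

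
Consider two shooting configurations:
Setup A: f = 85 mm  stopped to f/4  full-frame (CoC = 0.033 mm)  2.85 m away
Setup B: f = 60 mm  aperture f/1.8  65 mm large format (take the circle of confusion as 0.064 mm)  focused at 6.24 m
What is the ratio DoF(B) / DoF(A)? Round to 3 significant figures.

8.90

Setup A: H = 85²/(4×0.033) + 85 ≈ 54819.8 mm; DoF = Df − Dn = 3001.63 − 2712.95 ≈ 288.68 mm.
Setup B: H = 60²/(1.8×0.064) + 60 ≈ 31310.0 mm; DoF = Df − Dn = 7778.2 − 5209.7 ≈ 2568.5 mm.
Ratio = 2568.5 / 288.68 ≈ 8.90.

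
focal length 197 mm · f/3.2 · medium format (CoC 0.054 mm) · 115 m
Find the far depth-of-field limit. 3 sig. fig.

235 m

Hyperfocal distance H = f²/(N·c) + f = 197²/(3.2 × 0.054) + 197 = 38809/0.1728 + 197 ≈ 224786.1 mm ≈ 224.8 m.
Far limit Df = s·(H − f)/(H − s) = 115000 × (224786.1 − 197) / (224786.1 − 115000) = 115000 × 224589.1 / 109786.1 ≈ 235255 mm ≈ 235 m.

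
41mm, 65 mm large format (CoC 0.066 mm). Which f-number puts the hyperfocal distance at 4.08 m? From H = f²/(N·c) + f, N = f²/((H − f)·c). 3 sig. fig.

f/6.31

Rearrange H = f²/(N·c) + f for N: N = f² / ((H − f)·c).
N = 41² / ((4080 − 41) × 0.066) = 1681 / 266.6 ≈ 6.31.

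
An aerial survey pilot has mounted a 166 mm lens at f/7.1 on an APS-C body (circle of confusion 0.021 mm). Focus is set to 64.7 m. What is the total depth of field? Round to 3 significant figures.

Hyperfocal distance H = f²/(N·c) + f = 166²/(7.1 × 0.021) + 166 = 27556/0.1491 + 166 ≈ 184981.6 mm ≈ 185.0 m.
Near limit Dn = s·(H − f)/(H + s − 2f) = 64700 × (184981.6 − 166) / (184981.6 + 64700 − 2 × 166) = 64700 × 184815.6 / 249349.6 ≈ 47955 mm.
Far limit Df = s·(H − f)/(H − s) = 64700 × (184981.6 − 166) / (184981.6 − 64700) = 64700 × 184815.6 / 120281.6 ≈ 99413 mm.
Depth of field = Df − Dn = 99413 − 47955 ≈ 51458 mm ≈ 51.5 m.

51.5 m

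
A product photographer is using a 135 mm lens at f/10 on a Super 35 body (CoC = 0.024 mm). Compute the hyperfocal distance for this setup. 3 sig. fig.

76.1 m

Hyperfocal distance H = f²/(N·c) + f = 135²/(10 × 0.024) + 135 = 18225/0.24 + 135 ≈ 76072.5 mm ≈ 76.1 m.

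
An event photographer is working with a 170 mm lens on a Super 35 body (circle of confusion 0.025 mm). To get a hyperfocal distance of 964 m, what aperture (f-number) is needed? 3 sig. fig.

f/1.20

Rearrange H = f²/(N·c) + f for N: N = f² / ((H − f)·c).
N = 170² / ((964000 − 170) × 0.025) = 28900 / 24096 ≈ 1.20.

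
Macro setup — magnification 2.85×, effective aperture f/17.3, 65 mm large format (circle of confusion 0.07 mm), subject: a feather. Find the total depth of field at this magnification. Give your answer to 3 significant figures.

At magnification m, DoF ≈ 2·N_eff·c/m² = 2 × 17.3 × 0.07 / 2.85² = 2.422 / 8.123 ≈ 0.298 mm.

0.298 mm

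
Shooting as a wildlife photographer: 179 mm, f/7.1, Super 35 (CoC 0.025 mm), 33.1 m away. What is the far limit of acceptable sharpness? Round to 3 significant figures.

40.5 m

Hyperfocal distance H = f²/(N·c) + f = 179²/(7.1 × 0.025) + 179 = 32041/0.1775 + 179 ≈ 180691.7 mm ≈ 180.7 m.
Far limit Df = s·(H − f)/(H − s) = 33100 × (180691.7 − 179) / (180691.7 − 33100) = 33100 × 180512.7 / 147591.7 ≈ 40483 mm ≈ 40.5 m.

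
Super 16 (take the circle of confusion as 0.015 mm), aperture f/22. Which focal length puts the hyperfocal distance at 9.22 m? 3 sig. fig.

55.0 mm

From H = f²/(N·c) + f, with f ≪ H: f ≈ √(H·N·c) = √(9220 × 22 × 0.015) = √3042.6 ≈ 55.16 mm.
Exact: f² + N·c·f − N·c·H = 0 ⇒ f = (−N·c + √((N·c)² + 4·N·c·H))/2 = (−0.33 + √12171)/2 ≈ 54.995 mm ≈ 55.0 mm.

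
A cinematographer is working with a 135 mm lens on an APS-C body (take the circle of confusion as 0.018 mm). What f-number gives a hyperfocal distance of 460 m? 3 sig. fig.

f/2.20

Rearrange H = f²/(N·c) + f for N: N = f² / ((H − f)·c).
N = 135² / ((460000 − 135) × 0.018) = 18225 / 8278 ≈ 2.20.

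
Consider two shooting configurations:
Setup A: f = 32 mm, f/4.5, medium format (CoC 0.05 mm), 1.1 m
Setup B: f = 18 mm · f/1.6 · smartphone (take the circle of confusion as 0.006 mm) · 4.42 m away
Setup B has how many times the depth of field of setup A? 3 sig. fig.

Setup A: H = 32²/(4.5×0.05) + 32 ≈ 4583.1 mm; DoF = Df − Dn = 1437.28 − 890.93 ≈ 546.35 mm.
Setup B: H = 18²/(1.6×0.006) + 18 ≈ 33768.0 mm; DoF = Df − Dn = 5083.0 − 3910.0 ≈ 1173.0 mm.
Ratio = 1173.0 / 546.35 ≈ 2.15.

2.15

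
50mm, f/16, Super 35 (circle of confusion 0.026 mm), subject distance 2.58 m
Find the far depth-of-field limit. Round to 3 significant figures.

Hyperfocal distance H = f²/(N·c) + f = 50²/(16 × 0.026) + 50 = 2500/0.416 + 50 ≈ 6059.6 mm ≈ 6.060 m.
Far limit Df = s·(H − f)/(H − s) = 2580 × (6059.6 − 50) / (6059.6 − 2580) = 2580 × 6009.6 / 3479.6 ≈ 4455.9 mm ≈ 4.46 m.

4.46 m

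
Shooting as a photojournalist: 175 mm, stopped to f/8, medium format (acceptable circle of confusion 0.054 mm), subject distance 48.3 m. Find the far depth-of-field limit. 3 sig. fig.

Hyperfocal distance H = f²/(N·c) + f = 175²/(8 × 0.054) + 175 = 30625/0.432 + 175 ≈ 71066.2 mm ≈ 71.07 m.
Far limit Df = s·(H − f)/(H − s) = 48300 × (71066.2 − 175) / (71066.2 − 48300) = 48300 × 70891.2 / 22766.2 ≈ 150400 mm ≈ 150 m.

150 m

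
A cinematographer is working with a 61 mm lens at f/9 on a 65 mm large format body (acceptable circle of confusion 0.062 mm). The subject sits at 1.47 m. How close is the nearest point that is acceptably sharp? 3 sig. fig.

1.21 m

Hyperfocal distance H = f²/(N·c) + f = 61²/(9 × 0.062) + 61 = 3721/0.558 + 61 ≈ 6729.5 mm ≈ 6.729 m.
Near limit Dn = s·(H − f)/(H + s − 2f) = 1470 × (6729.5 − 61) / (6729.5 + 1470 − 2 × 61) = 1470 × 6668.5 / 8077.5 ≈ 1213.6 mm ≈ 1.21 m.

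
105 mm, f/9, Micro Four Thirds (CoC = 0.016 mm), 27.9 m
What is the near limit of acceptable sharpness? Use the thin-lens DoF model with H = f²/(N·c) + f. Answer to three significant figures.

Hyperfocal distance H = f²/(N·c) + f = 105²/(9 × 0.016) + 105 = 11025/0.144 + 105 ≈ 76667.5 mm ≈ 76.67 m.
Near limit Dn = s·(H − f)/(H + s − 2f) = 27900 × (76667.5 − 105) / (76667.5 + 27900 − 2 × 105) = 27900 × 76562.5 / 104357.5 ≈ 20469 mm ≈ 20.5 m.

20.5 m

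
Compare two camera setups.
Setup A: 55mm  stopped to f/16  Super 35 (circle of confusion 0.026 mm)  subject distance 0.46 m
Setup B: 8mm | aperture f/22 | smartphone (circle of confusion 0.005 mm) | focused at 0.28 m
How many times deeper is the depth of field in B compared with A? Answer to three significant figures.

6.52

Setup A: H = 55²/(16×0.026) + 55 ≈ 7326.6 mm; DoF = Df − Dn = 487.131 − 435.732 ≈ 51.399 mm.
Setup B: H = 8²/(22×0.005) + 8 ≈ 589.8 mm; DoF = Df − Dn = 525.82 − 190.80 ≈ 335.02 mm.
Ratio = 335.02 / 51.399 ≈ 6.52.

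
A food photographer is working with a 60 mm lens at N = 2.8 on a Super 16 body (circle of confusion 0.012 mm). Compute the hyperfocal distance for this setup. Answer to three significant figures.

Hyperfocal distance H = f²/(N·c) + f = 60²/(2.8 × 0.012) + 60 = 3600/0.0336 + 60 ≈ 107202.9 mm ≈ 107 m.

107 m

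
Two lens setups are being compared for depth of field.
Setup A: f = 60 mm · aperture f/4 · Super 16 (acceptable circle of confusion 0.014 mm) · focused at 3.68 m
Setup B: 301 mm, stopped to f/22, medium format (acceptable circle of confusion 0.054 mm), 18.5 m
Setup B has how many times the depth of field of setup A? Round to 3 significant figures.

Setup A: H = 60²/(4×0.014) + 60 ≈ 64345.7 mm; DoF = Df − Dn = 3899.59 − 3483.82 ≈ 415.77 mm.
Setup B: H = 301²/(22×0.054) + 301 ≈ 76564.5 mm; DoF = Df − Dn = 24298.4 − 14935.8 ≈ 9362.6 mm.
Ratio = 9362.6 / 415.77 ≈ 22.5.

22.5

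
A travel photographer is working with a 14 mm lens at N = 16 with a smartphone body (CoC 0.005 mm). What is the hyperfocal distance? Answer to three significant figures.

2.46 m

Hyperfocal distance H = f²/(N·c) + f = 14²/(16 × 0.005) + 14 = 196/0.08 + 14 ≈ 2464.0 mm ≈ 2.46 m.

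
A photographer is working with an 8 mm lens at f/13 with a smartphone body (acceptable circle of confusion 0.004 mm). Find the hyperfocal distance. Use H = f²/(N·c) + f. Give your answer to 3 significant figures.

1.24 m

Hyperfocal distance H = f²/(N·c) + f = 8²/(13 × 0.004) + 8 = 64/0.052 + 8 ≈ 1238.8 mm ≈ 1.24 m.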